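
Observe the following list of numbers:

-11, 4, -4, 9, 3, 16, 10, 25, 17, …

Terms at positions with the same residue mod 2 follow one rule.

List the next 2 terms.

36, 24

Taking every 2nd term gives 2 separate tracks.
Track A: -11, -4, 3, 10, 17. Arithmetic with common difference +7.
Track B: 4, 9, 16, 25. Perfect squares starting at 2².
Position 10 → track B, term 5 = 36.
The 11th slot belongs to track A; its 6th term is 24.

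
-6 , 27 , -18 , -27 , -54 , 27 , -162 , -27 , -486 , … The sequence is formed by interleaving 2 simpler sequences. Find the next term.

The terms cycle through 2 interleaved subsequences.
Stream A: -6, -18, -54, -162, -486 (geometric with ratio 3).
Stream B: 27, -27, 27, -27 (the oscillation 27·(−1)^(n+1)).
Position 10 → stream B, term 5 = 27.

27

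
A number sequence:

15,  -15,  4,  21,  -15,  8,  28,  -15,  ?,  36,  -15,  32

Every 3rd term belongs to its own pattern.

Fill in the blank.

The terms cycle through 3 interleaved subsequences.
Subsequence A: 15, 21, 28, 36. The triangular numbers T_5, T_6, ….
Subsequence B: -15, -15, -15, -15. Always -15.
Subsequence C: 4, 8, ?, 32. Powers of 2.
So the missing entry in subsequence C is 16.

16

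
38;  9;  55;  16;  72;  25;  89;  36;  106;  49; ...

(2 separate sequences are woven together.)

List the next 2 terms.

123, 64

Odd-indexed and even-indexed terms follow separate rules.
Subsequence A: 38, 55, 72, 89, 106. Linear: a_n = 21 + 17·n.
Subsequence B: 9, 16, 25, 36, 49. Perfect squares starting at 3².
The 11th slot belongs to subsequence A; its 6th term is 123.
Position 12 → subsequence B, term 6 = 64.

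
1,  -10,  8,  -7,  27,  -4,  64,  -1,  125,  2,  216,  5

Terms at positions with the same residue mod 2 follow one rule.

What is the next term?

343

Odd-indexed and even-indexed terms follow separate rules.
Subsequence A: 1, 8, 27, 64, 125, 216 — the cubes 1³, 2³, 3³, ….
Subsequence B: -10, -7, -4, -1, 2, 5 — linear: a_n = -13 + 3·n.
Position 13 falls in subsequence A as its term 7, giving 343.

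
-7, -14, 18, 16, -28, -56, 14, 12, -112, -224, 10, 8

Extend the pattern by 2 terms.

-448, -896

The slot pattern repeats as AABB (period 4), so there are 2 interleaved tracks.
Stream A: -7, -14, -28, -56, -112, -224 (geometric, ×2 each step).
Stream B: 18, 16, 14, 12, 10, 8 (linear: a_n = 20 − 2·n).
The 13th slot belongs to stream A; its 7th term is -448.
Position 14 falls in stream A as its term 8, giving -896.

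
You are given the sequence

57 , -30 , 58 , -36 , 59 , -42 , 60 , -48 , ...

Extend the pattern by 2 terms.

Taking every 2nd term gives 2 separate tracks.
Track A: 57, 58, 59, 60 (arithmetic, step +1).
Track B: -30, -36, -42, -48 (arithmetic with common difference −6).
Position 9 → track A, term 5 = 61.
The 10th slot belongs to track B; its 5th term is -54.

61, -54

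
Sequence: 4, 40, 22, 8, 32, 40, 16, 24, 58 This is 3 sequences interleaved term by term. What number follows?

32

Split by position mod 3: positions 1, 4, 7, … form one track, and each other residue class forms its own.
Track A: 4, 8, 16 — successive powers of 2.
Track B: 40, 32, 24 — linear: a_n = 48 − 8·n.
Track C: 22, 40, 58 — linear: a_n = 4 + 18·n.
Position 10 → track A, term 4 = 32.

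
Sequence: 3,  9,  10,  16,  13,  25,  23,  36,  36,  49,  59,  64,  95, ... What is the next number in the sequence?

Odd-indexed and even-indexed terms follow separate rules.
Subsequence A: 3, 10, 13, 23, 36, 59, 95 — Fibonacci-style (each term is the sum of the two before it).
Subsequence B: 9, 16, 25, 36, 49, 64 — consecutive squares n² from n = 3.
Position 14 falls in subsequence B as its term 7, giving 81.

81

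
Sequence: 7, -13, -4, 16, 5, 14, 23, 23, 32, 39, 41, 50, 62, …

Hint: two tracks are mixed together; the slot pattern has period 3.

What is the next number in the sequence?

59

Positions follow the repeating pattern ABB; grouping by letter gives 2 tracks.
Track A is 7, 16, 23, 39, 62, which is Fibonacci-style (each term is the sum of the two before it).
Track B is -13, -4, 5, 14, 23, 32, 41, 50, which is arithmetic, step +9.
Term 14 comes from track B (its 9th entry): 59.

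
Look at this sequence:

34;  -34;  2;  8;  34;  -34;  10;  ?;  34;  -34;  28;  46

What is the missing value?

Reading positions in blocks of 4 reveals the pattern AABB — 2 tracks woven together.
Subsequence A: 34, -34, 34, -34, 34, -34 (alternating ±34).
Subsequence B: 2, 8, 10, ?, 28, 46 (Fibonacci-style (each term is the sum of the two before it)).
Subsequence B's pattern makes the blank 18.

18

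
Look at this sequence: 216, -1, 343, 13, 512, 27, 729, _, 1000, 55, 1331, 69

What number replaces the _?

41

Positions 1, 3, 5, … form one subsequence and positions 2, 4, 6, … form another.
Stream A is 216, 343, 512, 729, 1000, 1331, which is perfect cubes starting at 6³.
Stream B is -1, 13, 27, ?, 55, 69, which is adding 14 each time.
Stream B's pattern makes the blank 41.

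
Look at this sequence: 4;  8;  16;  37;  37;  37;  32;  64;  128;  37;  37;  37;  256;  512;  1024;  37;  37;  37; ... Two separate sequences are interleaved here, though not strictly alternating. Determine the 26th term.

Positions follow the repeating pattern AAABBB; grouping by letter gives 2 tracks.
Stream A: 4, 8, 16, 32, 64, 128, 256, 512, 1024 — powers of 2.
Stream B: 37, 37, 37, 37, 37, 37, 37, 37, 37 — constant 37.
Position 26 → stream A, term 14 = 32768.

32768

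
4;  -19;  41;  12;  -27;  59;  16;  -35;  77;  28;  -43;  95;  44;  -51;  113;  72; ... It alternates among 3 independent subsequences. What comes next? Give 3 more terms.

-59, 131, 116

The terms cycle through 3 interleaved subsequences.
Track A = 4, 12, 16, 28, 44, 72: Fibonacci-style (each term is the sum of the two before it).
Track B = -19, -27, -35, -43, -51: linear: a_n = -11 − 8·n.
Track C = 41, 59, 77, 95, 113: linear: a_n = 23 + 18·n.
The 17th slot belongs to track B; its 6th term is -59.
Position 18 → track C, term 6 = 131.
The 19th slot belongs to track A; its 7th term is 116.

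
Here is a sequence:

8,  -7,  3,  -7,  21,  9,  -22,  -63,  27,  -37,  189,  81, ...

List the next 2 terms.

-52, -567

Read the sequence 3 terms at a time; column i is its own pattern.
Subsequence A: 8, -7, -22, -37 — arithmetic with common difference −15.
Subsequence B: -7, 21, -63, 189 — a geometric progression (common ratio -3).
Subsequence C: 3, 9, 27, 81 — powers of 3.
Position 13 → subsequence A, term 5 = -52.
Position 14 → subsequence B, term 5 = -567.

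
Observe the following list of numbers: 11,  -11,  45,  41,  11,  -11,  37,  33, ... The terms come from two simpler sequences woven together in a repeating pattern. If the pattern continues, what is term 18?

-11

Positions follow the repeating pattern AABB; grouping by letter gives 2 tracks.
Track A is 11, -11, 11, -11, which is alternating ±11.
Track B is 45, 41, 37, 33, which is arithmetic with common difference −4.
Position 18 → track A, term 10 = -11.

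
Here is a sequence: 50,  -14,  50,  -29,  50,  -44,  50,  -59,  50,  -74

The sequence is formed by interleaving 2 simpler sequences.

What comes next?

Odd-indexed and even-indexed terms follow separate rules.
Track A: 50, 50, 50, 50, 50. Constant 50.
Track B: -14, -29, -44, -59, -74. Subtracting 15 each time.
Term 11 comes from track A (its 6th entry): 50.

50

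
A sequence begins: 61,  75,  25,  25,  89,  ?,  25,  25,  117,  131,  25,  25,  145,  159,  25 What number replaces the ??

103

Reading positions in blocks of 4 reveals the pattern AABB — 2 tracks woven together.
Track A: 61, 75, 89, ?, 117, 131, 145, 159. Arithmetic, step +14.
Track B: 25, 25, 25, 25, 25, 25, 25. Always 25.
So the missing entry in track A is 103.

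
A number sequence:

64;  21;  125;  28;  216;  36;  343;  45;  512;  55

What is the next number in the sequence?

Taking every 2nd term gives 2 separate tracks.
Subsequence A: 64, 125, 216, 343, 512 (consecutive cubes n³ from n = 4).
Subsequence B: 21, 28, 36, 45, 55 (triangular numbers starting at T_6).
Position 11 → subsequence A, term 6 = 729.

729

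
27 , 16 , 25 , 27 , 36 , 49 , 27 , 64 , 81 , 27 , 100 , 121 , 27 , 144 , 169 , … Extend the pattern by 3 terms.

Reading positions in blocks of 3 reveals the pattern ABB — 2 tracks woven together.
Track A: 27, 27, 27, 27, 27 — always 27.
Track B: 16, 25, 36, 49, 64, 81, 100, 121, 144, 169 — consecutive squares n² from n = 4.
The 16th slot belongs to track A; its 6th term is 27.
The 17th slot belongs to track B; its 11th term is 196.
Term 18 comes from track B (its 12th entry): 225.

27, 196, 225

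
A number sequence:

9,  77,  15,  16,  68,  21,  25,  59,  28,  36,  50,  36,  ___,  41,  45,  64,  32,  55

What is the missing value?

The terms cycle through 3 interleaved subsequences.
Stream A: 9, 16, 25, 36, ?, 64 — the squares 3², 4², 5², ….
Stream B: 77, 68, 59, 50, 41, 32 — linear: a_n = 86 − 9·n.
Stream C: 15, 21, 28, 36, 45, 55 — the triangular numbers T_5, T_6, ….
Filling stream A at index 5 by its rule yields 49.

49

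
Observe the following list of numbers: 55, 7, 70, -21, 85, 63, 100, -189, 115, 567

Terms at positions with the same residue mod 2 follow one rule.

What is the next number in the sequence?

Odd-indexed and even-indexed terms follow separate rules.
Track A = 55, 70, 85, 100, 115: arithmetic, step +15.
Track B = 7, -21, 63, -189, 567: geometric, ×-3 each step.
Position 11 falls in track A as its term 6, giving 130.

130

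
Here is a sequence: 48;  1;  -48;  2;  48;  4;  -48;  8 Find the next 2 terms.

Positions 1, 3, 5, … form one subsequence and positions 2, 4, 6, … form another.
Stream A: 48, -48, 48, -48. Oscillating between 48 and -48.
Stream B: 1, 2, 4, 8. Successive powers of 2.
The 9th slot belongs to stream A; its 5th term is 48.
Position 10 → stream B, term 5 = 16.

48, 16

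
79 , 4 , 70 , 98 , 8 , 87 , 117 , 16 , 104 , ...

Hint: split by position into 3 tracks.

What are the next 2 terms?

136, 32

Taking every 3rd term gives 3 separate tracks.
Stream A = 79, 98, 117: adding 19 each time.
Stream B = 4, 8, 16: powers 2^2, 2^3, 2^4, ….
Stream C = 70, 87, 104: linear: a_n = 53 + 17·n.
Position 10 → stream A, term 4 = 136.
Position 11 falls in stream B as its term 4, giving 32.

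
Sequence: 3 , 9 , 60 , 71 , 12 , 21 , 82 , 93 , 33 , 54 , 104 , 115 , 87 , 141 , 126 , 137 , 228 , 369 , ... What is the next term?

Reading positions in blocks of 4 reveals the pattern AABB — 2 tracks woven together.
Subsequence A = 3, 9, 12, 21, 33, 54, 87, 141, 228, 369: a Fibonacci-like recurrence a_n = a_{n-1} + a_{n-2}.
Subsequence B = 60, 71, 82, 93, 104, 115, 126, 137: arithmetic, step +11.
Position 19 falls in subsequence B as its term 9, giving 148.

148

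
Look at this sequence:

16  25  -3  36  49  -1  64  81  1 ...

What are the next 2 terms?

Positions follow the repeating pattern AAB; grouping by letter gives 2 tracks.
Stream A: 16, 25, 36, 49, 64, 81 (the squares 4², 5², 6², …).
Stream B: -3, -1, 1 (adding 2 each time).
Term 10 comes from stream A (its 7th entry): 100.
Position 11 → stream A, term 8 = 121.

100, 121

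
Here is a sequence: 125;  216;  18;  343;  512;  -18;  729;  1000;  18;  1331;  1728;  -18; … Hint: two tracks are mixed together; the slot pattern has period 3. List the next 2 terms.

Positions follow the repeating pattern AAB; grouping by letter gives 2 tracks.
Subsequence A is 125, 216, 343, 512, 729, 1000, 1331, 1728, which is the cubes 5³, 6³, 7³, ….
Subsequence B is 18, -18, 18, -18, which is oscillating between 18 and -18.
Position 13 falls in subsequence A as its term 9, giving 2197.
Term 14 comes from subsequence A (its 10th entry): 2744.

2197, 2744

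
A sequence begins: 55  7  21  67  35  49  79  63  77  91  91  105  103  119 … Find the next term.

Positions follow the repeating pattern ABB; grouping by letter gives 2 tracks.
Track A = 55, 67, 79, 91, 103: arithmetic, step +12.
Track B = 7, 21, 35, 49, 63, 77, 91, 105, 119: arithmetic, step +14.
Position 15 → track B, term 10 = 133.

133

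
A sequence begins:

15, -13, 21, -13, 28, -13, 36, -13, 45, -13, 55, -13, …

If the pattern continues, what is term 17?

91

Taking every 2nd term gives 2 separate tracks.
Stream A = 15, 21, 28, 36, 45, 55: triangular numbers starting at T_5.
Stream B = -13, -13, -13, -13, -13, -13: the constant sequence -13.
Term 17 comes from stream A (its 9th entry): 91.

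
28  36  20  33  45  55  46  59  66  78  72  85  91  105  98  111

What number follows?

120

Reading positions in blocks of 4 reveals the pattern AABB — 2 tracks woven together.
Subsequence A = 28, 36, 45, 55, 66, 78, 91, 105: triangular numbers starting at T_7.
Subsequence B = 20, 33, 46, 59, 72, 85, 98, 111: adding 13 each time.
The 17th slot belongs to subsequence A; its 9th term is 120.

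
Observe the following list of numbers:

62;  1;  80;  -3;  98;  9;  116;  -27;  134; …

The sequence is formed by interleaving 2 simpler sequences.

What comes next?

The terms cycle through 2 interleaved subsequences.
Track A: 62, 80, 98, 116, 134 (arithmetic with common difference +18).
Track B: 1, -3, 9, -27 (geometric with ratio -3).
Position 10 falls in track B as its term 5, giving 81.

81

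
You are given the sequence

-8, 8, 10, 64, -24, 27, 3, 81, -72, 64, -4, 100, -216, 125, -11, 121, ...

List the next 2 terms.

-648, 216

The terms cycle through 4 interleaved subsequences.
Track A is -8, -24, -72, -216, which is geometric with ratio 3.
Track B is 8, 27, 64, 125, which is consecutive cubes n³ from n = 2.
Track C is 10, 3, -4, -11, which is linear: a_n = 17 − 7·n.
Track D is 64, 81, 100, 121, which is the squares 8², 9², 10², ….
Position 17 → track A, term 5 = -648.
Position 18 falls in track B as its term 5, giving 216.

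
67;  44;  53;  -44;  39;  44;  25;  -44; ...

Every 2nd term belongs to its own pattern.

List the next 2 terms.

Taking every 2nd term gives 2 separate tracks.
Track A: 67, 53, 39, 25. Linear: a_n = 81 − 14·n.
Track B: 44, -44, 44, -44. The oscillation 44·(−1)^(n+1).
Position 9 falls in track A as its term 5, giving 11.
The 10th slot belongs to track B; its 5th term is 44.

11, 44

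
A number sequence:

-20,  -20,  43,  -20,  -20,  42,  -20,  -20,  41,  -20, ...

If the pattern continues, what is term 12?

40

Reading positions in blocks of 3 reveals the pattern AAB — 2 tracks woven together.
Track A: -20, -20, -20, -20, -20, -20, -20 — the constant sequence -20.
Track B: 43, 42, 41 — linear: a_n = 44 − n.
Position 12 falls in track B as its term 4, giving 40.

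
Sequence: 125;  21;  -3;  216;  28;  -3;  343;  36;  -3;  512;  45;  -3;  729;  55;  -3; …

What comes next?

1000

Split by position mod 3: positions 1, 4, 7, … form one track, and each other residue class forms its own.
Stream A: 125, 216, 343, 512, 729. Consecutive cubes n³ from n = 5.
Stream B: 21, 28, 36, 45, 55. Triangular numbers starting at T_6.
Stream C: -3, -3, -3, -3, -3. Always -3.
The 16th slot belongs to stream A; its 6th term is 1000.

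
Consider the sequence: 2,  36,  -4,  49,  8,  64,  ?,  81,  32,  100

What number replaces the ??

Positions 1, 3, 5, … form one subsequence and positions 2, 4, 6, … form another.
Track A = 2, -4, 8, ?, 32: a geometric progression (common ratio -2).
Track B = 36, 49, 64, 81, 100: consecutive squares n² from n = 6.
So the missing entry in track A is -16.

-16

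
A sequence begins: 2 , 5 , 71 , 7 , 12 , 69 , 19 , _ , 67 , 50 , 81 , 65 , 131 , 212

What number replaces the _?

Positions follow the repeating pattern AAB; grouping by letter gives 2 tracks.
Track A: 2, 5, 7, 12, 19, ?, 50, 81, 131, 212 (each term equals the sum of the previous two).
Track B: 71, 69, 67, 65 (arithmetic, step −2).
Track A's pattern makes the blank 31.

31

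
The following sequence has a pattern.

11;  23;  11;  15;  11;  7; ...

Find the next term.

11

Odd-indexed and even-indexed terms follow separate rules.
Track A: 11, 11, 11 — the constant sequence 11.
Track B: 23, 15, 7 — arithmetic with common difference −8.
The 7th slot belongs to track A; its 4th term is 11.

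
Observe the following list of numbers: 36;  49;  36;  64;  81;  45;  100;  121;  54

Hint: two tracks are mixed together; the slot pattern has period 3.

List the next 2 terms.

Reading positions in blocks of 3 reveals the pattern AAB — 2 tracks woven together.
Subsequence A = 36, 49, 64, 81, 100, 121: perfect squares starting at 6².
Subsequence B = 36, 45, 54: arithmetic with common difference +9.
The 10th slot belongs to subsequence A; its 7th term is 144.
Position 11 → subsequence A, term 8 = 169.

144, 169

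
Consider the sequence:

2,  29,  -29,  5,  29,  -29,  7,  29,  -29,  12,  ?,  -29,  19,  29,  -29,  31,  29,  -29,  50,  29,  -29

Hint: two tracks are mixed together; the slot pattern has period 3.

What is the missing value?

Positions follow the repeating pattern ABB; grouping by letter gives 2 tracks.
Track A is 2, 5, 7, 12, 19, 31, 50, which is Fibonacci-style (each term is the sum of the two before it).
Track B is 29, -29, 29, -29, 29, -29, ?, -29, 29, -29, 29, -29, 29, -29, which is oscillating between 29 and -29.
So the missing entry in track B is 29.

29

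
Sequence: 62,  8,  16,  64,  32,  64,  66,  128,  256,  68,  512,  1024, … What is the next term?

70

Reading positions in blocks of 3 reveals the pattern ABB — 2 tracks woven together.
Track A: 62, 64, 66, 68 — linear: a_n = 60 + 2·n.
Track B: 8, 16, 32, 64, 128, 256, 512, 1024 — successive powers of 2.
Position 13 falls in track A as its term 5, giving 70.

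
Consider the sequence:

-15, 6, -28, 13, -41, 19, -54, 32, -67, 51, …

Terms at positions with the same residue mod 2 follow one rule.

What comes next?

Positions 1, 3, 5, … form one subsequence and positions 2, 4, 6, … form another.
Subsequence A: -15, -28, -41, -54, -67 (subtracting 13 each time).
Subsequence B: 6, 13, 19, 32, 51 (Fibonacci-style (each term is the sum of the two before it)).
Position 11 falls in subsequence A as its term 6, giving -80.

-80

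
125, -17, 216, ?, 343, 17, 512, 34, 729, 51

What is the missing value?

0

The terms cycle through 2 interleaved subsequences.
Track A = 125, 216, 343, 512, 729: perfect cubes starting at 5³.
Track B = -17, ?, 17, 34, 51: linear: a_n = -34 + 17·n.
Filling track B at index 2 by its rule yields 0.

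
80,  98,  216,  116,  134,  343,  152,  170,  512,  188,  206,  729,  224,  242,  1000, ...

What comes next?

Positions follow the repeating pattern AAB; grouping by letter gives 2 tracks.
Track A is 80, 98, 116, 134, 152, 170, 188, 206, 224, 242, which is adding 18 each time.
Track B is 216, 343, 512, 729, 1000, which is the cubes 6³, 7³, 8³, ….
Position 16 → track A, term 11 = 260.

260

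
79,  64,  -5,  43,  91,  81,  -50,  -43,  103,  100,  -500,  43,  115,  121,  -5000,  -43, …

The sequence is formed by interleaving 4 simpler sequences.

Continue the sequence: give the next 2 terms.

Split by position mod 4: positions 1, 5, 9, … form one track, and each other residue class forms its own.
Track A = 79, 91, 103, 115: arithmetic, step +12.
Track B = 64, 81, 100, 121: consecutive squares n² from n = 8.
Track C = -5, -50, -500, -5000: multiplying by 10 each time.
Track D = 43, -43, 43, -43: oscillating between 43 and -43.
The 17th slot belongs to track A; its 5th term is 127.
Position 18 → track B, term 5 = 144.

127, 144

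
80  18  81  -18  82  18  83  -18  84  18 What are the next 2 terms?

85, -18

Positions 1, 3, 5, … form one subsequence and positions 2, 4, 6, … form another.
Stream A: 80, 81, 82, 83, 84 (adding 1 each time).
Stream B: 18, -18, 18, -18, 18 (alternating ±18).
Position 11 → stream A, term 6 = 85.
Term 12 comes from stream B (its 6th entry): -18.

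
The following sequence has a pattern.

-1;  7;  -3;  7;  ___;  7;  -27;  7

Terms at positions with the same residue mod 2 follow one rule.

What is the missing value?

Odd-indexed and even-indexed terms follow separate rules.
Stream A: -1, -3, ?, -27 — a geometric progression (common ratio 3).
Stream B: 7, 7, 7, 7 — the constant sequence 7.
The gap is stream A's term 3; the rule gives -9.

-9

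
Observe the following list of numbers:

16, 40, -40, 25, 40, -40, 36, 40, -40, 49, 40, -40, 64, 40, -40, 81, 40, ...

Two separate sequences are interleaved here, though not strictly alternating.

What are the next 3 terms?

-40, 100, 40

The slot pattern repeats as ABB (period 3), so there are 2 interleaved tracks.
Stream A: 16, 25, 36, 49, 64, 81. Consecutive squares n² from n = 4.
Stream B: 40, -40, 40, -40, 40, -40, 40, -40, 40, -40, 40. Alternating ±40.
The 18th slot belongs to stream B; its 12th term is -40.
Position 19 → stream A, term 7 = 100.
Position 20 falls in stream B as its term 13, giving 40.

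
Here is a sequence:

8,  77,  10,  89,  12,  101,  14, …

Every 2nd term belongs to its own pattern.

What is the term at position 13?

Split by position mod 2 into 2 tracks.
Track A: 8, 10, 12, 14 — adding 2 each time.
Track B: 77, 89, 101 — adding 12 each time.
Position 13 falls in track A as its term 7, giving 20.

20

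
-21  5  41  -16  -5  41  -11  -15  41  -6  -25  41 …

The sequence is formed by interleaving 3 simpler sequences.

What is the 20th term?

Taking every 3rd term gives 3 separate tracks.
Subsequence A is -21, -16, -11, -6, which is adding 5 each time.
Subsequence B is 5, -5, -15, -25, which is linear: a_n = 15 − 10·n.
Subsequence C is 41, 41, 41, 41, which is the constant sequence 41.
The 20th slot belongs to subsequence B; its 7th term is -55.

-55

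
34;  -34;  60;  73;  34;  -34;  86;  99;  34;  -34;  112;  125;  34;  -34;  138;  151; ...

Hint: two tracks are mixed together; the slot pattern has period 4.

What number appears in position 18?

Reading positions in blocks of 4 reveals the pattern AABB — 2 tracks woven together.
Track A: 34, -34, 34, -34, 34, -34, 34, -34 (the oscillation 34·(−1)^(n+1)).
Track B: 60, 73, 86, 99, 112, 125, 138, 151 (linear: a_n = 47 + 13·n).
Term 18 comes from track A (its 10th entry): -34.

-34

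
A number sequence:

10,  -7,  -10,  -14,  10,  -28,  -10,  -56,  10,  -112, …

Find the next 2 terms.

Split by position mod 2 into 2 tracks.
Track A: 10, -10, 10, -10, 10. Oscillating between 10 and -10.
Track B: -7, -14, -28, -56, -112. Multiplying by 2 each time.
Position 11 → track A, term 6 = -10.
Position 12 → track B, term 6 = -224.

-10, -224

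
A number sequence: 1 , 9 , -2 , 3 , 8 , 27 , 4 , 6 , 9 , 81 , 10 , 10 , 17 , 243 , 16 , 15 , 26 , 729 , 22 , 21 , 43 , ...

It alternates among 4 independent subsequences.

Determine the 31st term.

40

The terms cycle through 4 interleaved subsequences.
Track A: 1, 8, 9, 17, 26, 43 — each term equals the sum of the previous two.
Track B: 9, 27, 81, 243, 729 — powers 3^2, 3^3, 3^4, ….
Track C: -2, 4, 10, 16, 22 — arithmetic with common difference +6.
Track D: 3, 6, 10, 15, 21 — triangular numbers n(n+1)/2 for n = 2, 3, ….
Position 31 → track C, term 8 = 40.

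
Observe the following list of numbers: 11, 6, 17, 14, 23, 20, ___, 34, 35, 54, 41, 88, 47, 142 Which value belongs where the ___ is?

29

The terms cycle through 2 interleaved subsequences.
Track A: 11, 17, 23, ?, 35, 41, 47 (linear: a_n = 5 + 6·n).
Track B: 6, 14, 20, 34, 54, 88, 142 (a Fibonacci-like recurrence a_n = a_{n-1} + a_{n-2}).
Filling track A at index 4 by its rule yields 29.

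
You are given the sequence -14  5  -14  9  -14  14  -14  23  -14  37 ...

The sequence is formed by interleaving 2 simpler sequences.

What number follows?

The terms cycle through 2 interleaved subsequences.
Track A = -14, -14, -14, -14, -14: the constant sequence -14.
Track B = 5, 9, 14, 23, 37: each term equals the sum of the previous two.
Term 11 comes from track A (its 6th entry): -14.

-14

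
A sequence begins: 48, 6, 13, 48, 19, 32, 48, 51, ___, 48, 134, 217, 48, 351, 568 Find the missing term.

83

The slot pattern repeats as ABB (period 3), so there are 2 interleaved tracks.
Stream A is 48, 48, 48, 48, 48, which is the constant sequence 48.
Stream B is 6, 13, 19, 32, 51, ?, 134, 217, 351, 568, which is a Fibonacci-like recurrence a_n = a_{n-1} + a_{n-2}.
Stream B's pattern makes the blank 83.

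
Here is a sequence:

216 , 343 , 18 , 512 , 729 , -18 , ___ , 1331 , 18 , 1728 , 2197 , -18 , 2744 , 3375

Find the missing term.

Reading positions in blocks of 3 reveals the pattern AAB — 2 tracks woven together.
Track A: 216, 343, 512, 729, ?, 1331, 1728, 2197, 2744, 3375 (consecutive cubes n³ from n = 6).
Track B: 18, -18, 18, -18 (alternating ±18).
The gap is track A's term 5; the rule gives 1000.

1000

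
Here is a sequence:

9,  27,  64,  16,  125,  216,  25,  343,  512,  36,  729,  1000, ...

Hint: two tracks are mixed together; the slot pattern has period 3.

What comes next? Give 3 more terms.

Positions follow the repeating pattern ABB; grouping by letter gives 2 tracks.
Subsequence A: 9, 16, 25, 36 (consecutive squares n² from n = 3).
Subsequence B: 27, 64, 125, 216, 343, 512, 729, 1000 (perfect cubes starting at 3³).
Position 13 falls in subsequence A as its term 5, giving 49.
The 14th slot belongs to subsequence B; its 9th term is 1331.
The 15th slot belongs to subsequence B; its 10th term is 1728.

49, 1331, 1728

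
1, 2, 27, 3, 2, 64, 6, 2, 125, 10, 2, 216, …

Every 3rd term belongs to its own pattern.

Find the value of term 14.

2

Split by position mod 3 into 3 tracks.
Track A: 1, 3, 6, 10 — triangular numbers starting at T_1.
Track B: 2, 2, 2, 2 — always 2.
Track C: 27, 64, 125, 216 — perfect cubes starting at 3³.
Position 14 → track B, term 5 = 2.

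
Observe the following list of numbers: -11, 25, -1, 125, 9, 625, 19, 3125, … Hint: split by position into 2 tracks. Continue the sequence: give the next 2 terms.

Odd-indexed and even-indexed terms follow separate rules.
Subsequence A = -11, -1, 9, 19: linear: a_n = -21 + 10·n.
Subsequence B = 25, 125, 625, 3125: powers 5^2, 5^3, 5^4, ….
Position 9 falls in subsequence A as its term 5, giving 29.
Position 10 → subsequence B, term 5 = 15625.

29, 15625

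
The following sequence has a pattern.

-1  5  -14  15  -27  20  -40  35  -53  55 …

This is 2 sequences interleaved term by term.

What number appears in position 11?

-66

The terms cycle through 2 interleaved subsequences.
Stream A: -1, -14, -27, -40, -53 — linear: a_n = 12 − 13·n.
Stream B: 5, 15, 20, 35, 55 — Fibonacci-style (each term is the sum of the two before it).
Term 11 comes from stream A (its 6th entry): -66.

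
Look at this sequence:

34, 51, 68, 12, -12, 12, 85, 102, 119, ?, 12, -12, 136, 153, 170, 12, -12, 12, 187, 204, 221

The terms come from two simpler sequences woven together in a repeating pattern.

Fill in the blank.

-12

Reading positions in blocks of 6 reveals the pattern AAABBB — 2 tracks woven together.
Stream A: 34, 51, 68, 85, 102, 119, 136, 153, 170, 187, 204, 221 — adding 17 each time.
Stream B: 12, -12, 12, ?, 12, -12, 12, -12, 12 — the oscillation 12·(−1)^(n+1).
Stream B's pattern makes the blank -12.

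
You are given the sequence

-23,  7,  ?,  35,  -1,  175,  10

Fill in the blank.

The terms cycle through 2 interleaved subsequences.
Subsequence A: -23, ?, -1, 10. Linear: a_n = -34 + 11·n.
Subsequence B: 7, 35, 175. Geometric with ratio 5.
The gap is subsequence A's term 2; the rule gives -12.

-12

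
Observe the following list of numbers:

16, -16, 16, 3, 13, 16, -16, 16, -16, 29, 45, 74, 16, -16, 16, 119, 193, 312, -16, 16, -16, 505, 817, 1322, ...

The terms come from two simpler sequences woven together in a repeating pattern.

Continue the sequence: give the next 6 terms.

16, -16, 16, 2139, 3461, 5600

The slot pattern repeats as AAABBB (period 6), so there are 2 interleaved tracks.
Track A: 16, -16, 16, -16, 16, -16, 16, -16, 16, -16, 16, -16 — the oscillation 16·(−1)^(n+1).
Track B: 3, 13, 16, 29, 45, 74, 119, 193, 312, 505, 817, 1322 — each term equals the sum of the previous two.
Position 25 falls in track A as its term 13, giving 16.
The 26th slot belongs to track A; its 14th term is -16.
The 27th slot belongs to track A; its 15th term is 16.
Position 28 → track B, term 13 = 2139.
Position 29 falls in track B as its term 14, giving 3461.
Position 30 → track B, term 15 = 5600.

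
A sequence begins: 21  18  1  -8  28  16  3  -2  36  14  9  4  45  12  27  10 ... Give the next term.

55

Split by position mod 4 into 4 tracks.
Stream A is 21, 28, 36, 45, which is triangular numbers starting at T_6.
Stream B is 18, 16, 14, 12, which is linear: a_n = 20 − 2·n.
Stream C is 1, 3, 9, 27, which is successive powers of 3.
Stream D is -8, -2, 4, 10, which is arithmetic, step +6.
Position 17 → stream A, term 5 = 55.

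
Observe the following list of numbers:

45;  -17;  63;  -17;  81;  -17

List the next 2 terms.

99, -17

Taking every 2nd term gives 2 separate tracks.
Track A: 45, 63, 81 — arithmetic, step +18.
Track B: -17, -17, -17 — always -17.
Position 7 falls in track A as its term 4, giving 99.
Position 8 falls in track B as its term 4, giving -17.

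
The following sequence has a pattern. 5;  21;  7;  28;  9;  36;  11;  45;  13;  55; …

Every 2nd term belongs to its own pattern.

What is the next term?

Split by position mod 2 into 2 tracks.
Track A is 5, 7, 9, 11, 13, which is arithmetic with common difference +2.
Track B is 21, 28, 36, 45, 55, which is the triangular numbers T_6, T_7, ….
Position 11 → track A, term 6 = 15.

15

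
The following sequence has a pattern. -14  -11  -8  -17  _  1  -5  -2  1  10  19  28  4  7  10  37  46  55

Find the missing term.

The slot pattern repeats as AAABBB (period 6), so there are 2 interleaved tracks.
Track A = -14, -11, -8, -5, -2, 1, 4, 7, 10: arithmetic with common difference +3.
Track B = -17, ?, 1, 10, 19, 28, 37, 46, 55: arithmetic, step +9.
The gap is track B's term 2; the rule gives -8.

-8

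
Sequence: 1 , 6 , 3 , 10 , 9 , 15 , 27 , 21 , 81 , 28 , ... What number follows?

Taking every 2nd term gives 2 separate tracks.
Track A = 1, 3, 9, 27, 81: powers 3^0, 3^1, 3^2, ….
Track B = 6, 10, 15, 21, 28: the triangular numbers T_3, T_4, ….
Position 11 falls in track A as its term 6, giving 243.

243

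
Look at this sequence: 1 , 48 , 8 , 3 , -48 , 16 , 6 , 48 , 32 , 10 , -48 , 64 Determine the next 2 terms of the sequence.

Read the sequence 3 terms at a time; column i is its own pattern.
Stream A is 1, 3, 6, 10, which is the triangular numbers T_1, T_2, ….
Stream B is 48, -48, 48, -48, which is the oscillation 48·(−1)^(n+1).
Stream C is 8, 16, 32, 64, which is powers 2^3, 2^4, 2^5, ….
Term 13 comes from stream A (its 5th entry): 15.
The 14th slot belongs to stream B; its 5th term is 48.

15, 48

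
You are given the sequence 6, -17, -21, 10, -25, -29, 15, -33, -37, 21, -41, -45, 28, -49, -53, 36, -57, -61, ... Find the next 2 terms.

Reading positions in blocks of 3 reveals the pattern ABB — 2 tracks woven together.
Subsequence A: 6, 10, 15, 21, 28, 36. The triangular numbers T_3, T_4, ….
Subsequence B: -17, -21, -25, -29, -33, -37, -41, -45, -49, -53, -57, -61. Arithmetic, step −4.
The 19th slot belongs to subsequence A; its 7th term is 45.
The 20th slot belongs to subsequence B; its 13th term is -65.

45, -65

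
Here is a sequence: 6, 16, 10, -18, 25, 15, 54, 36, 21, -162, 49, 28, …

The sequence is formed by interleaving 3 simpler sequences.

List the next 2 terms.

The terms cycle through 3 interleaved subsequences.
Track A: 6, -18, 54, -162. A geometric progression (common ratio -3).
Track B: 16, 25, 36, 49. Perfect squares starting at 4².
Track C: 10, 15, 21, 28. Triangular numbers n(n+1)/2 for n = 4, 5, ….
Position 13 falls in track A as its term 5, giving 486.
Position 14 falls in track B as its term 5, giving 64.

486, 64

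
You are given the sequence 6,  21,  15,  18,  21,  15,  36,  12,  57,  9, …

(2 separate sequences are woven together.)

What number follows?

93

Positions 1, 3, 5, … form one subsequence and positions 2, 4, 6, … form another.
Subsequence A: 6, 15, 21, 36, 57 — each term equals the sum of the previous two.
Subsequence B: 21, 18, 15, 12, 9 — linear: a_n = 24 − 3·n.
Position 11 → subsequence A, term 6 = 93.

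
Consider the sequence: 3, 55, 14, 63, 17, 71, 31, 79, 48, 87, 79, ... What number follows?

95

Odd-indexed and even-indexed terms follow separate rules.
Track A: 3, 14, 17, 31, 48, 79 (each term equals the sum of the previous two).
Track B: 55, 63, 71, 79, 87 (arithmetic with common difference +8).
Term 12 comes from track B (its 6th entry): 95.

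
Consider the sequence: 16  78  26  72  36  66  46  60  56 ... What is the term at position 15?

The terms cycle through 2 interleaved subsequences.
Track A: 16, 26, 36, 46, 56 (arithmetic, step +10).
Track B: 78, 72, 66, 60 (arithmetic with common difference −6).
Term 15 comes from track A (its 8th entry): 86.

86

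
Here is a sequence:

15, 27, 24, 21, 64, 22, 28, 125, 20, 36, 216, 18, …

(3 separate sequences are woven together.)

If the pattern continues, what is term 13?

Read the sequence 3 terms at a time; column i is its own pattern.
Track A: 15, 21, 28, 36 (triangular numbers starting at T_5).
Track B: 27, 64, 125, 216 (perfect cubes starting at 3³).
Track C: 24, 22, 20, 18 (arithmetic with common difference −2).
Position 13 → track A, term 5 = 45.

45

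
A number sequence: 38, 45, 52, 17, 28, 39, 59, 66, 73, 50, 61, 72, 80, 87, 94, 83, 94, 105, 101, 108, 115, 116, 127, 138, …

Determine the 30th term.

Positions follow the repeating pattern AAABBB; grouping by letter gives 2 tracks.
Track A is 38, 45, 52, 59, 66, 73, 80, 87, 94, 101, 108, 115, which is linear: a_n = 31 + 7·n.
Track B is 17, 28, 39, 50, 61, 72, 83, 94, 105, 116, 127, 138, which is arithmetic with common difference +11.
Position 30 falls in track B as its term 15, giving 171.

171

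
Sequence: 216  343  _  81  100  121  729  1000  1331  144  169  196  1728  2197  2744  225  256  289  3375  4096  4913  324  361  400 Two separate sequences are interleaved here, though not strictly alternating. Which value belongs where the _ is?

Reading positions in blocks of 6 reveals the pattern AAABBB — 2 tracks woven together.
Track A = 216, 343, ?, 729, 1000, 1331, 1728, 2197, 2744, 3375, 4096, 4913: perfect cubes starting at 6³.
Track B = 81, 100, 121, 144, 169, 196, 225, 256, 289, 324, 361, 400: consecutive squares n² from n = 9.
Filling track A at index 3 by its rule yields 512.

512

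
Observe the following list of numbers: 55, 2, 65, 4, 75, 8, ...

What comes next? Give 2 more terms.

Odd-indexed and even-indexed terms follow separate rules.
Track A = 55, 65, 75: adding 10 each time.
Track B = 2, 4, 8: successive powers of 2.
Position 7 → track A, term 4 = 85.
Position 8 → track B, term 4 = 16.

85, 16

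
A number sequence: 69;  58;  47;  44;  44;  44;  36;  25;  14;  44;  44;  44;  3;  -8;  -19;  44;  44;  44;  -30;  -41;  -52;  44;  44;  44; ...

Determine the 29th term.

Positions follow the repeating pattern AAABBB; grouping by letter gives 2 tracks.
Track A: 69, 58, 47, 36, 25, 14, 3, -8, -19, -30, -41, -52 — subtracting 11 each time.
Track B: 44, 44, 44, 44, 44, 44, 44, 44, 44, 44, 44, 44 — constant 44.
Position 29 falls in track B as its term 14, giving 44.

44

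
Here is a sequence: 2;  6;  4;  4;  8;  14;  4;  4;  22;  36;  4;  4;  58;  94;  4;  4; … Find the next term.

152

Reading positions in blocks of 4 reveals the pattern AABB — 2 tracks woven together.
Track A: 2, 6, 8, 14, 22, 36, 58, 94. A Fibonacci-like recurrence a_n = a_{n-1} + a_{n-2}.
Track B: 4, 4, 4, 4, 4, 4, 4, 4. The constant sequence 4.
Term 17 comes from track A (its 9th entry): 152.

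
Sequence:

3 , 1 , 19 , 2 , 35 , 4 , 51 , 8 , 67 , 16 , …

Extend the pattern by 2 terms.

83, 32

Taking every 2nd term gives 2 separate tracks.
Stream A: 3, 19, 35, 51, 67. Linear: a_n = -13 + 16·n.
Stream B: 1, 2, 4, 8, 16. Geometric with ratio 2.
Position 11 → stream A, term 6 = 83.
Position 12 → stream B, term 6 = 32.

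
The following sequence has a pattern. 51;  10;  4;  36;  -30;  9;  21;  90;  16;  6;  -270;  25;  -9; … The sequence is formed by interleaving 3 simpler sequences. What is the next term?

810

Taking every 3rd term gives 3 separate tracks.
Track A: 51, 36, 21, 6, -9 — arithmetic with common difference −15.
Track B: 10, -30, 90, -270 — multiplying by -3 each time.
Track C: 4, 9, 16, 25 — perfect squares starting at 2².
Position 14 → track B, term 5 = 810.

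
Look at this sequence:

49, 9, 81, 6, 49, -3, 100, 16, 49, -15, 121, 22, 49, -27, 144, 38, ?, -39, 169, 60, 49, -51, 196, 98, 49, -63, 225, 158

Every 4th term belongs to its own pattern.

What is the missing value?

49

The terms cycle through 4 interleaved subsequences.
Track A: 49, 49, 49, 49, ?, 49, 49. Constant 49.
Track B: 9, -3, -15, -27, -39, -51, -63. Arithmetic with common difference −12.
Track C: 81, 100, 121, 144, 169, 196, 225. The squares 9², 10², 11², ….
Track D: 6, 16, 22, 38, 60, 98, 158. Each term equals the sum of the previous two.
Filling track A at index 5 by its rule yields 49.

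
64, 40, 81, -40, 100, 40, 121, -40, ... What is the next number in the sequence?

Odd-indexed and even-indexed terms follow separate rules.
Track A is 64, 81, 100, 121, which is consecutive squares n² from n = 8.
Track B is 40, -40, 40, -40, which is the oscillation 40·(−1)^(n+1).
Position 9 falls in track A as its term 5, giving 144.

144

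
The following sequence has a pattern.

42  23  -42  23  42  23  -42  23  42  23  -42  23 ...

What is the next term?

The terms cycle through 2 interleaved subsequences.
Stream A is 42, -42, 42, -42, 42, -42, which is the oscillation 42·(−1)^(n+1).
Stream B is 23, 23, 23, 23, 23, 23, which is the constant sequence 23.
Position 13 falls in stream A as its term 7, giving 42.

42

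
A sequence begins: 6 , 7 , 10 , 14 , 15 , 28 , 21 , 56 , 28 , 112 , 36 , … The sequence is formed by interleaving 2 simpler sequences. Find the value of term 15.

The terms cycle through 2 interleaved subsequences.
Subsequence A is 6, 10, 15, 21, 28, 36, which is triangular numbers starting at T_3.
Subsequence B is 7, 14, 28, 56, 112, which is a geometric progression (common ratio 2).
The 15th slot belongs to subsequence A; its 8th term is 55.

55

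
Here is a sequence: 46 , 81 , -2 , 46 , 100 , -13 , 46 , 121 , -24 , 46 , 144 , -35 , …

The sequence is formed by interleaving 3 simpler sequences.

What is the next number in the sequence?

Read the sequence 3 terms at a time; column i is its own pattern.
Track A: 46, 46, 46, 46 (constant 46).
Track B: 81, 100, 121, 144 (the squares 9², 10², 11², …).
Track C: -2, -13, -24, -35 (arithmetic, step −11).
Position 13 → track A, term 5 = 46.

46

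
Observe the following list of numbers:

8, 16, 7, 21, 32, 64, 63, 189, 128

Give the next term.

The slot pattern repeats as AABB (period 4), so there are 2 interleaved tracks.
Stream A = 8, 16, 32, 64, 128: powers 2^3, 2^4, 2^5, ….
Stream B = 7, 21, 63, 189: multiplying by 3 each time.
Position 10 → stream A, term 6 = 256.

256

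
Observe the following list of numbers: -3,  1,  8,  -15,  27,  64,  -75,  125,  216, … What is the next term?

The slot pattern repeats as ABB (period 3), so there are 2 interleaved tracks.
Subsequence A: -3, -15, -75 (multiplying by 5 each time).
Subsequence B: 1, 8, 27, 64, 125, 216 (the cubes 1³, 2³, 3³, …).
Position 10 falls in subsequence A as its term 4, giving -375.

-375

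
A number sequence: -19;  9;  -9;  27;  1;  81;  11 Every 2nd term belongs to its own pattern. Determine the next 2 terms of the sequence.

The terms cycle through 2 interleaved subsequences.
Stream A: -19, -9, 1, 11 — adding 10 each time.
Stream B: 9, 27, 81 — powers of 3.
Term 8 comes from stream B (its 4th entry): 243.
The 9th slot belongs to stream A; its 5th term is 21.

243, 21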